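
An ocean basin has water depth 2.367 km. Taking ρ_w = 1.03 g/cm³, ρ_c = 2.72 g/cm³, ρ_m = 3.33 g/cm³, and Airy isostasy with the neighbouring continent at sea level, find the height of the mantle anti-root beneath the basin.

For local isostatic compensation: replacing crust with seawater at the top is compensated by replacing crust with mantle at the base: d (ρ_c − ρ_w) = a (ρ_m − ρ_c).
a = d (ρ_c − ρ_w)/(ρ_m − ρ_c) = 2.367 km × 1.69/0.61 = 6.56 km.

6.56 km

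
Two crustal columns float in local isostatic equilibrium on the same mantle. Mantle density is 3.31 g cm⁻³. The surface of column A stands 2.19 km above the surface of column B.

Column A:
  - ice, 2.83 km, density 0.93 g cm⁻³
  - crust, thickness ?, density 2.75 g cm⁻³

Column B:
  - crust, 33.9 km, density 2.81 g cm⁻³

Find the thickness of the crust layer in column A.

31.2 km

Take the compensation level at the base of the deeper column (depth z_c below the surface of column A) and equate Σ ρ_i t_i down to z_c; mantle fills any gap and the z_c terms cancel.
Column A: 2.83×0.93 + x×2.75 + (z_c − 2.83 − x)×3.31
Column B: 2.19×0 + 33.9×2.81 + (z_c − 2.19 − 33.9)×3.31
The z_c×3.31 term appears on both sides and cancels. Collect the known terms of each column as K = Σ(ρt)_known − 3.31 × (depth of known layers): K_A = 2.6319 − 3.31×2.83 = −6.7354; K_B = 95.259 − 3.31×(2.19 + 33.9) = −24.1989.
Balance: K_A − x×(3.31 − 2.75) = K_B, so x = (K_A − K_B)/(3.31 − 2.75) = 17.4635/0.56 = 31.2 km.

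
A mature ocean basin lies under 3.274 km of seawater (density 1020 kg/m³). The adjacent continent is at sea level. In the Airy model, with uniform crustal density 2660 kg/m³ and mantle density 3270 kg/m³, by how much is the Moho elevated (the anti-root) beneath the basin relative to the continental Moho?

By Archimedes' principle applied to the lithosphere: replacing crust with seawater at the top is compensated by replacing crust with mantle at the base: d (ρ_c − ρ_w) = a (ρ_m − ρ_c).
a = d (ρ_c − ρ_w)/(ρ_m − ρ_c) = 3.274 km × 1640/610 = 8.8 km.

8.8 km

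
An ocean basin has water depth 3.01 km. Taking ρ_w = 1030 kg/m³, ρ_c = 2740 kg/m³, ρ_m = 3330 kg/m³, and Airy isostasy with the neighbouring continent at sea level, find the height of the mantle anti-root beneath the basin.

For local isostatic compensation: replacing crust with seawater at the top is compensated by replacing crust with mantle at the base: d (ρ_c − ρ_w) = a (ρ_m − ρ_c).
a = d (ρ_c − ρ_w)/(ρ_m − ρ_c) = 3.01 km × 1710/590 = 8.72 km.

8.72 km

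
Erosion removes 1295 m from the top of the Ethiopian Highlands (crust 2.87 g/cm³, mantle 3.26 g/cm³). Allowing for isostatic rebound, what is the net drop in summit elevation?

155 m

Rebound u = e ρ_c/ρ_m = 1295 m × 2.87/3.26 = 1140 m.
Net surface drop = e − u = 1295 m − 1140 m = e (ρ_m − ρ_c)/ρ_m = 155 m.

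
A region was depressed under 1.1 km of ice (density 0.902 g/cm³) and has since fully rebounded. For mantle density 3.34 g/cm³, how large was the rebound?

Removing the load lets mantle flow back in; uplift u satisfies ρ_ice t = ρ_m u.
u = t ρ_ice/ρ_m = 1.1 km × 0.902/3.34 = 0.297 km.

0.297 km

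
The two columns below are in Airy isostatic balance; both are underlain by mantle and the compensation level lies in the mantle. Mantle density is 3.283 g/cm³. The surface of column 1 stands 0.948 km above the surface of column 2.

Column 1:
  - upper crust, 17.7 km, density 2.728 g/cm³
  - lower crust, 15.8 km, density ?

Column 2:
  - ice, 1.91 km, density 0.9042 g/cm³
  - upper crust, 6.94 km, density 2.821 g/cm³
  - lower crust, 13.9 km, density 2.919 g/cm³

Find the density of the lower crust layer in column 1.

Take the compensation level at the base of the deeper column (depth z_c below the surface of column 1) and equate Σ ρ_i t_i down to z_c; mantle fills any gap and the z_c terms cancel.
Column 1: 17.7×2.728 + 15.8×ρ + (z_c − 33.5)×3.283
Column 2: 0.948×0 + 1.91×0.9042 + 6.94×2.821 + 13.9×2.919 + (z_c − 0.948 − 22.75)×3.283
The z_c×3.283 term appears on both sides and cancels. Collect the known terms of each column as K = Σ(ρt)_known − 3.283 × (depth of known layers): K_1 = 48.2856 − 3.283×33.5 = −61.6949; K_2 = 61.878862 − 3.283×(0.948 + 22.75) = −15.921672.
Balance: K_1 + 15.8×ρ = K_2, so ρ = (K_2 − K_1)/15.8 = 45.7732/15.8 = 2.9 g/cm³.

2.9 g/cm³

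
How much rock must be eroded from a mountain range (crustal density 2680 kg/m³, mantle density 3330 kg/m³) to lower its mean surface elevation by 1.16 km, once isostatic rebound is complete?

Net drop Δ = e − u = e − e ρ_c/ρ_m = e (ρ_m − ρ_c)/ρ_m.
e = Δ ρ_m/(ρ_m − ρ_c) = 1.16 km × 3330/650 = 5.94 km.

5.94 km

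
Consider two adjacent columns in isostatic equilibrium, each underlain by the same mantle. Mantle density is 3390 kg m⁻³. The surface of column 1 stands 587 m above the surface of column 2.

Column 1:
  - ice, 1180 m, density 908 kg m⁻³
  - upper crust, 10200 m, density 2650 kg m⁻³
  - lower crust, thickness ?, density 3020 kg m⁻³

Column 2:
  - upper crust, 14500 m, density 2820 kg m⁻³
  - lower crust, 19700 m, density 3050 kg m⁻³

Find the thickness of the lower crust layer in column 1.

17500 m

Take the compensation level at the base of the deeper column (depth z_c below the surface of column 1) and equate Σ ρ_i t_i down to z_c; mantle fills any gap and the z_c terms cancel.
Column 1: 1180×908 + 10200×2650 + x×3020 + (z_c − 11380 − x)×3390
Column 2: 587×0 + 14500×2820 + 19700×3050 + (z_c − 587 − 34200)×3390
The z_c×3390 term appears on both sides and cancels. Collect the known terms of each column as K = Σ(ρt)_known − 3390 × (depth of known layers): K_1 = 28101440 − 3390×11380 = −10476760; K_2 = 100975000 − 3390×(587 + 34200) = −16952930.
Balance: K_1 − x×(3390 − 3020) = K_2, so x = (K_1 − K_2)/(3390 − 3020) = 6476170/370 = 17500 m.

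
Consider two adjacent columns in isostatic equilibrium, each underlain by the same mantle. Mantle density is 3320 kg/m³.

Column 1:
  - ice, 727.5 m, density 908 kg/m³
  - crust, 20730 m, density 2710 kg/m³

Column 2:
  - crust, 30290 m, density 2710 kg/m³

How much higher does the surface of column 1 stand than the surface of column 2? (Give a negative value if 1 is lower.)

−1230 m

For any compensation level in the mantle, the mantle terms cancel and isostasy reduces to e = (Σt_1 − Σt_2) − (Σ(ρt)_1 − Σ(ρt)_2) / ρ_m.
Σt_1 = 21457.5 m; Σt_2 = 30290 m; Σ(ρt)_1 = 56838870; Σ(ρt)_2 = 82085900 (in m·kg/m³).
e = (21457.5 − 30290) − (56838870 − 82085900) / 3320 = −1230 m.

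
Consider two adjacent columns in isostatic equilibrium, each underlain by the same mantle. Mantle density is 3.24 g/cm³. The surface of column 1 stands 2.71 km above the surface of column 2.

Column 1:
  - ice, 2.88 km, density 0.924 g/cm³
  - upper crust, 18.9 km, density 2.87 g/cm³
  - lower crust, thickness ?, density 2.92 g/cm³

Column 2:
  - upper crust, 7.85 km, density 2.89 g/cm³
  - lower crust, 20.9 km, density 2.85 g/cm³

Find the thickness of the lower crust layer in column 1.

Take the compensation level at the base of the deeper column (depth z_c below the surface of column 1) and equate Σ ρ_i t_i down to z_c; mantle fills any gap and the z_c terms cancel.
Column 1: 2.88×0.924 + 18.9×2.87 + x×2.92 + (z_c − 21.78 − x)×3.24
Column 2: 2.71×0 + 7.85×2.89 + 20.9×2.85 + (z_c − 2.71 − 28.75)×3.24
The z_c×3.24 term appears on both sides and cancels. Collect the known terms of each column as K = Σ(ρt)_known − 3.24 × (depth of known layers): K_1 = 56.90412 − 3.24×21.78 = −13.66308; K_2 = 82.2515 − 3.24×(2.71 + 28.75) = −19.6789.
Balance: K_1 − x×(3.24 − 2.92) = K_2, so x = (K_1 − K_2)/(3.24 − 2.92) = 6.01582/0.32 = 18.8 km.

18.8 km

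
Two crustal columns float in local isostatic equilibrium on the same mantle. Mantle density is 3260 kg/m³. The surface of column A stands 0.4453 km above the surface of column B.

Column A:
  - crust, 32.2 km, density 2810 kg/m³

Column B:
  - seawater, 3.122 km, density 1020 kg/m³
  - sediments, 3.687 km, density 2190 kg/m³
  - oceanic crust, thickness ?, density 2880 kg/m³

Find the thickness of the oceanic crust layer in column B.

Take the compensation level at the base of the deeper column (depth z_c below the surface of column A) and equate Σ ρ_i t_i down to z_c; mantle fills any gap and the z_c terms cancel.
Column A: 32.2×2810 + (z_c − 32.2)×3260
Column B: 0.4453×0 + 3.122×1020 + 3.687×2190 + x×2880 + (z_c − 0.4453 − 6.809 − x)×3260
The z_c×3260 term appears on both sides and cancels. Collect the known terms of each column as K = Σ(ρt)_known − 3260 × (depth of known layers): K_A = 90482 − 3260×32.2 = −14490; K_B = 11258.97 − 3260×(0.4453 + 6.809) = −12390.048.
Balance: K_A = K_B − x×(3260 − 2880), so x = (K_B − K_A)/(3260 − 2880) = 2099.95/380 = 5.53 km.

5.53 km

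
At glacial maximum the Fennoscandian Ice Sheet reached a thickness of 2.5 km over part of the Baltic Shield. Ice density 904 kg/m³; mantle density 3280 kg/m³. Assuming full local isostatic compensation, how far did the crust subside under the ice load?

Isostatic balance requires: the ice load ρ_ice t is balanced by mantle displaced below, ρ_m s.
s = t ρ_ice / ρ_m = 2.5 km × 904/3280 = 0.689 km.

0.689 km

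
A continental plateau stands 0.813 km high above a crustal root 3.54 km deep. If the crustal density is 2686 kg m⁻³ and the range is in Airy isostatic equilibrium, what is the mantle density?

3300 kg m⁻³

Airy balance: ρ_c h = (ρ_m − ρ_c) r → ρ_m = ρ_c (1 + h/r).
ρ_m = 2686 × (1 + 0.813 km/3.54 km) = 3300 kg m⁻³.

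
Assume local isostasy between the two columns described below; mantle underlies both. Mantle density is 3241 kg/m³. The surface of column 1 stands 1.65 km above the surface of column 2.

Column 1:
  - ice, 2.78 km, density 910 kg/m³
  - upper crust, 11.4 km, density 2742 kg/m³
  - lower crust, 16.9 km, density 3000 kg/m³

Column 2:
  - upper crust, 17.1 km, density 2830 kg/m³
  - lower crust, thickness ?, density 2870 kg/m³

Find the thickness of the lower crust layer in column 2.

10.4 km

Take the compensation level at the base of the deeper column (depth z_c below the surface of column 1) and equate Σ ρ_i t_i down to z_c; mantle fills any gap and the z_c terms cancel.
Column 1: 2.78×910 + 11.4×2742 + 16.9×3000 + (z_c − 31.08)×3241
Column 2: 1.65×0 + 17.1×2830 + x×2870 + (z_c − 1.65 − 17.1 − x)×3241
The z_c×3241 term appears on both sides and cancels. Collect the known terms of each column as K = Σ(ρt)_known − 3241 × (depth of known layers): K_1 = 84488.6 − 3241×31.08 = −16241.68; K_2 = 48393 − 3241×(1.65 + 17.1) = −12375.75.
Balance: K_1 = K_2 − x×(3241 − 2870), so x = (K_2 − K_1)/(3241 − 2870) = 3865.93/371 = 10.4 km.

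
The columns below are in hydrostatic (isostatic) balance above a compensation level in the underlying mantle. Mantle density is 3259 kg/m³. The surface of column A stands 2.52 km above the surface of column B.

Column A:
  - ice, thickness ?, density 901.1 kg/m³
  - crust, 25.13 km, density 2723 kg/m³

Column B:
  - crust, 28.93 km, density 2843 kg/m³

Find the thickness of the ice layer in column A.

Take the compensation level at the base of the deeper column (depth z_c below the surface of column A) and equate Σ ρ_i t_i down to z_c; mantle fills any gap and the z_c terms cancel.
Column A: x×901.1 + 25.13×2723 + (z_c − 25.13 − x)×3259
Column B: 2.52×0 + 28.93×2843 + (z_c − 2.52 − 28.93)×3259
The z_c×3259 term appears on both sides and cancels. Collect the known terms of each column as K = Σ(ρt)_known − 3259 × (depth of known layers): K_A = 68428.99 − 3259×25.13 = −13469.68; K_B = 82247.99 − 3259×(2.52 + 28.93) = −20247.56.
Balance: K_A − x×(3259 − 901.1) = K_B, so x = (K_A − K_B)/(3259 − 901.1) = 6777.88/2357.9 = 2.87 km.

2.87 km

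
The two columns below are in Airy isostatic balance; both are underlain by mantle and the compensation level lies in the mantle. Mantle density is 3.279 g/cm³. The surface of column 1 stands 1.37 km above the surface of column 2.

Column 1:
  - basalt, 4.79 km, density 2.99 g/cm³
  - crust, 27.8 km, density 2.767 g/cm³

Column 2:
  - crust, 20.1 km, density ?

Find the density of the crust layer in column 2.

2.73 g/cm³

Take the compensation level at the base of the deeper column (depth z_c below the surface of column 1) and equate Σ ρ_i t_i down to z_c; mantle fills any gap and the z_c terms cancel.
Column 1: 4.79×2.99 + 27.8×2.767 + (z_c − 32.59)×3.279
Column 2: 1.37×0 + 20.1×ρ + (z_c − 1.37 − 20.1)×3.279
The z_c×3.279 term appears on both sides and cancels. Collect the known terms of each column as K = Σ(ρt)_known − 3.279 × (depth of known layers): K_1 = 91.2447 − 3.279×32.59 = −15.61791; K_2 = 0 − 3.279×(1.37 + 20.1) = −70.40013.
Balance: K_1 = K_2 + 20.1×ρ, so ρ = (K_1 − K_2)/20.1 = 54.7822/20.1 = 2.73 g/cm³.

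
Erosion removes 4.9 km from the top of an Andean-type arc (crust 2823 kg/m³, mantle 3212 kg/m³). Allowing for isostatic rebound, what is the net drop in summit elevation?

Rebound u = e ρ_c/ρ_m = 4.9 km × 2823/3212 = 4.307 km.
Net surface drop = e − u = 4.9 km − 4.307 km = e (ρ_m − ρ_c)/ρ_m = 0.593 km.

0.593 km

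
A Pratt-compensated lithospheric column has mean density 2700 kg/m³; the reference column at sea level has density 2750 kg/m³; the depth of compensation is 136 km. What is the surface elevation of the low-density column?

ρ_ref D = ρ (D + h) → h = D (ρ_ref − ρ)/ρ.
h = 136 km × (2750 − 2700)/2700 = 2.52 km.

2.52 km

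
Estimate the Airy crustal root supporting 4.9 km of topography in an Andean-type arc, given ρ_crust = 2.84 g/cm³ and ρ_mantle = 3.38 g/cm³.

25.8 km

By Archimedes' principle applied to the lithosphere: the weight of the topography is balanced by the buoyancy of the root, ρ_c h = (ρ_m − ρ_c) r.
r = h · ρ_c / (ρ_m − ρ_c) = 4.9 km × 2.84 / (3.38 − 2.84) = 25.8 km.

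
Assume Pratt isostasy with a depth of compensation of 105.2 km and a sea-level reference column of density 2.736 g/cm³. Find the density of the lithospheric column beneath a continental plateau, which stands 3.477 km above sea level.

Pratt balance: ρ_ref D = ρ (D + h).
ρ = ρ_ref D/(D + h) = 2.736 × 105.2 km/(105.2 km + 3.477 km) = 2.65 g/cm³.

2.65 g/cm³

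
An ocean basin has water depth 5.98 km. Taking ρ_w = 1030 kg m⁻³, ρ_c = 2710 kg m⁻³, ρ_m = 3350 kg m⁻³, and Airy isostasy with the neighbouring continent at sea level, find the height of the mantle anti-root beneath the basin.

15.7 km

For local isostatic compensation: replacing crust with seawater at the top is compensated by replacing crust with mantle at the base: d (ρ_c − ρ_w) = a (ρ_m − ρ_c).
a = d (ρ_c − ρ_w)/(ρ_m − ρ_c) = 5.98 km × 1680/640 = 15.7 km.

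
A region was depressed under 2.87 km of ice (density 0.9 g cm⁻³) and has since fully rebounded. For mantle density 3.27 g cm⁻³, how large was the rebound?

0.79 km

Removing the load lets mantle flow back in; uplift u satisfies ρ_ice t = ρ_m u.
u = t ρ_ice/ρ_m = 2.87 km × 0.9/3.27 = 0.79 km.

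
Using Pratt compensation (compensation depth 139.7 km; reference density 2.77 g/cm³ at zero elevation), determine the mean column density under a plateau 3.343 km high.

2.71 g/cm³

Pratt balance: ρ_ref D = ρ (D + h).
ρ = ρ_ref D/(D + h) = 2.77 × 139.7 km/(139.7 km + 3.343 km) = 2.71 g/cm³.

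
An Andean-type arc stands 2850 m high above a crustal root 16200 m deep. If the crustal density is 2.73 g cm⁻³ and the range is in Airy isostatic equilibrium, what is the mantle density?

Airy balance: ρ_c h = (ρ_m − ρ_c) r → ρ_m = ρ_c (1 + h/r).
ρ_m = 2.73 × (1 + 2850 m/16200 m) = 3.21 g cm⁻³.

3.21 g cm⁻³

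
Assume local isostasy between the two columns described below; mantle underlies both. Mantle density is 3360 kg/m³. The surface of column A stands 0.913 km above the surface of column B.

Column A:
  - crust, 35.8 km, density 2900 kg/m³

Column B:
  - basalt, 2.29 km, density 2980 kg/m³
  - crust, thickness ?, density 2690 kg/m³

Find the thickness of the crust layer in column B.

Take the compensation level at the base of the deeper column (depth z_c below the surface of column A) and equate Σ ρ_i t_i down to z_c; mantle fills any gap and the z_c terms cancel.
Column A: 35.8×2900 + (z_c − 35.8)×3360
Column B: 0.913×0 + 2.29×2980 + x×2690 + (z_c − 0.913 − 2.29 − x)×3360
The z_c×3360 term appears on both sides and cancels. Collect the known terms of each column as K = Σ(ρt)_known − 3360 × (depth of known layers): K_A = 103820 − 3360×35.8 = −16468; K_B = 6824.2 − 3360×(0.913 + 2.29) = −3937.88.
Balance: K_A = K_B − x×(3360 − 2690), so x = (K_B − K_A)/(3360 − 2690) = 12530.1/670 = 18.7 km.

18.7 km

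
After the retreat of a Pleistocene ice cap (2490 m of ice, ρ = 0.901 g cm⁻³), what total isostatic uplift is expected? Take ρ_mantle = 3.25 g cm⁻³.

690 m

Removing the load lets mantle flow back in; uplift u satisfies ρ_ice t = ρ_m u.
u = t ρ_ice/ρ_m = 2490 m × 0.901/3.25 = 690 m.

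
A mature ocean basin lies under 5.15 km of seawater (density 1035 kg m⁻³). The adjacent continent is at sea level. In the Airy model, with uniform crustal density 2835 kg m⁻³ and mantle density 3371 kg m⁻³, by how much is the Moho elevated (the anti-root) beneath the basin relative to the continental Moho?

By Archimedes' principle applied to the lithosphere: replacing crust with seawater at the top is compensated by replacing crust with mantle at the base: d (ρ_c − ρ_w) = a (ρ_m − ρ_c).
a = d (ρ_c − ρ_w)/(ρ_m − ρ_c) = 5.15 km × 1800/536 = 17.3 km.

17.3 km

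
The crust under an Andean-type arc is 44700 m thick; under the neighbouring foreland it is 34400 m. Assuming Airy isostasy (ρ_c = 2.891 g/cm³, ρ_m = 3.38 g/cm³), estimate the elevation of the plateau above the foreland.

Excess crust Δ = 44700 m − 34400 m = 10300 m, split between elevation h and root r with h + r = Δ.
Airy balance ρ_c h = (ρ_m − ρ_c) r gives r = h ρ_c/(ρ_m − ρ_c), so h (1 + ρ_c/(ρ_m − ρ_c)) = Δ, i.e. h = Δ (ρ_m − ρ_c)/ρ_m.
h = 10300 m × 0.489/3.38 = 1490 m.

1490 m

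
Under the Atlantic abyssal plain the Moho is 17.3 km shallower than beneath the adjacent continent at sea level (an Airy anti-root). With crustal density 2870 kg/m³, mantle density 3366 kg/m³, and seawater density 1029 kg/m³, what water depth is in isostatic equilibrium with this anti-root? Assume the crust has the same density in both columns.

4.66 km

Replacing a thickness d of crust by seawater at the top must be balanced by replacing crust with mantle at the base: d (ρ_c − ρ_w) = a (ρ_m − ρ_c).
d = a (ρ_m − ρ_c)/(ρ_c − ρ_w) = 17.3 km × 496/1841 = 4.66 km.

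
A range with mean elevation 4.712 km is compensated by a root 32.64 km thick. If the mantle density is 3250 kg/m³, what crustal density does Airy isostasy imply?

2840 kg/m³

ρ_c h = (ρ_m − ρ_c) r → ρ_c (h + r) = ρ_m r → ρ_c = ρ_m r / (h + r).
ρ_c = 3250 × 32.64 km / (4.712 km + 32.64 km) = 2840 kg/m³.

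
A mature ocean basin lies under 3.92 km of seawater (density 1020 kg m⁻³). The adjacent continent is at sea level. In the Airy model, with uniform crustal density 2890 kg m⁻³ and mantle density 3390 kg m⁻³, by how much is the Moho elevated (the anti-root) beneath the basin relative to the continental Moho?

Equating mass per unit area of the two columns: replacing crust with seawater at the top is compensated by replacing crust with mantle at the base: d (ρ_c − ρ_w) = a (ρ_m − ρ_c).
a = d (ρ_c − ρ_w)/(ρ_m − ρ_c) = 3.92 km × 1870/500 = 14.7 km.

14.7 km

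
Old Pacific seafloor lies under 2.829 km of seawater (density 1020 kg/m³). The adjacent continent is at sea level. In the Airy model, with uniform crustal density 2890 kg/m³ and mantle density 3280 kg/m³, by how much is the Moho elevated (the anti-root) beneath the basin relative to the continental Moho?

13.6 km

For local isostatic compensation: replacing crust with seawater at the top is compensated by replacing crust with mantle at the base: d (ρ_c − ρ_w) = a (ρ_m − ρ_c).
a = d (ρ_c − ρ_w)/(ρ_m − ρ_c) = 2.829 km × 1870/390 = 13.6 km.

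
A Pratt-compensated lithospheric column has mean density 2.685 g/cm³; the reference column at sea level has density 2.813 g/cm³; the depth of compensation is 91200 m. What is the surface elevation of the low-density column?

4350 m

ρ_ref D = ρ (D + h) → h = D (ρ_ref − ρ)/ρ.
h = 91200 m × (2.813 − 2.685)/2.685 = 4350 m.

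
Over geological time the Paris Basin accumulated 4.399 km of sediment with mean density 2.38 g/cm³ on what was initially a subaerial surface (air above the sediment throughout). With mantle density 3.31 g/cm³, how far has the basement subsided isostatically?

Subaerial load: s = t ρ_sed / ρ_m = 4.399 km × 2.38/3.31 = 3.16 km.

3.16 km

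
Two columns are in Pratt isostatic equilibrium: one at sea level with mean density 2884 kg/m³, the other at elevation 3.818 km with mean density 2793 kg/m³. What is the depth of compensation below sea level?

117 km

ρ_ref D = ρ (D + h) → D (ρ_ref − ρ) = ρ h.
D = ρ h/(ρ_ref − ρ) = 2793 × 3.818 km/(2884 − 2793) = 117 km.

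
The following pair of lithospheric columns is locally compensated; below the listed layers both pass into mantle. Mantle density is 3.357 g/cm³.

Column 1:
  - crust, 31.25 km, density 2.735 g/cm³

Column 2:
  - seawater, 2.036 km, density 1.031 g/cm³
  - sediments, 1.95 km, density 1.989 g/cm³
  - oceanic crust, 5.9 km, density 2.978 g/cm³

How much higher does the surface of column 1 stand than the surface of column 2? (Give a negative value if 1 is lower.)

2.92 km

For any compensation level in the mantle, the mantle terms cancel and isostasy reduces to e = (Σt_1 − Σt_2) − (Σ(ρt)_1 − Σ(ρt)_2) / ρ_m.
Σt_1 = 31.25 km; Σt_2 = 9.886 km; Σ(ρt)_1 = 85.46875; Σ(ρt)_2 = 23.547866 (in km·g/cm³).
e = (31.25 − 9.886) − (85.46875 − 23.547866) / 3.357 = 2.92 km.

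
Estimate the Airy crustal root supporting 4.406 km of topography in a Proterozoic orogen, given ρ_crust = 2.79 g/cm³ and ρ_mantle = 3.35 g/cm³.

22 km

Isostatic balance requires: the weight of the topography is balanced by the buoyancy of the root, ρ_c h = (ρ_m − ρ_c) r.
r = h · ρ_c / (ρ_m − ρ_c) = 4.406 km × 2.79 / (3.35 − 2.79) = 22 km.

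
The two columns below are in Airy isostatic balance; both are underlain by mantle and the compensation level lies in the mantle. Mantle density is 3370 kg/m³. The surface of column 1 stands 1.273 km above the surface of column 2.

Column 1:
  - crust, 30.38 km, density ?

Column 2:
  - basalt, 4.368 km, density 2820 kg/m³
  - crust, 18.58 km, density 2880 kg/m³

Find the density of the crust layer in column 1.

Take the compensation level at the base of the deeper column (depth z_c below the surface of column 1) and equate Σ ρ_i t_i down to z_c; mantle fills any gap and the z_c terms cancel.
Column 1: 30.38×ρ + (z_c − 30.38)×3370
Column 2: 1.273×0 + 4.368×2820 + 18.58×2880 + (z_c − 1.273 − 22.948)×3370
The z_c×3370 term appears on both sides and cancels. Collect the known terms of each column as K = Σ(ρt)_known − 3370 × (depth of known layers): K_1 = 0 − 3370×30.38 = −102380.6; K_2 = 65828.16 − 3370×(1.273 + 22.948) = −15796.61.
Balance: K_1 + 30.38×ρ = K_2, so ρ = (K_2 − K_1)/30.38 = 86584/30.38 = 2850 kg/m³.

2850 kg/m³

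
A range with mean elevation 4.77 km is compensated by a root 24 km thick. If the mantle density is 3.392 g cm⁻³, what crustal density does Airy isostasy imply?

ρ_c h = (ρ_m − ρ_c) r → ρ_c (h + r) = ρ_m r → ρ_c = ρ_m r / (h + r).
ρ_c = 3.392 × 24 km / (4.77 km + 24 km) = 2.83 g cm⁻³.

2.83 g cm⁻³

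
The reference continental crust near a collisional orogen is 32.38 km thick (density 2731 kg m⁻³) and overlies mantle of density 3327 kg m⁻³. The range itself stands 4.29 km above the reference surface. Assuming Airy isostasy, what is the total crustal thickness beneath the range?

Root depth r = h ρ_c / (ρ_m − ρ_c) = 4.29 km × 2731 / 596 = 19.66 km.
Total thickness = T + h + r = 32.38 km + 4.29 km + 19.66 km = 56.3 km.

56.3 km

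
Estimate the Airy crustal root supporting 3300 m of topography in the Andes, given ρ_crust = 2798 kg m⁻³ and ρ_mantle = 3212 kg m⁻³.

By Archimedes' principle applied to the lithosphere: the weight of the topography is balanced by the buoyancy of the root, ρ_c h = (ρ_m − ρ_c) r.
r = h · ρ_c / (ρ_m − ρ_c) = 3300 m × 2798 / (3212 − 2798) = 22300 m.

22300 m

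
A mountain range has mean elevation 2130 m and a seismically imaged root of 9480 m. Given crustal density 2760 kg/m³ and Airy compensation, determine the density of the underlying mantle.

3380 kg/m³

Airy balance: ρ_c h = (ρ_m − ρ_c) r → ρ_m = ρ_c (1 + h/r).
ρ_m = 2760 × (1 + 2130 m/9480 m) = 3380 kg/m³.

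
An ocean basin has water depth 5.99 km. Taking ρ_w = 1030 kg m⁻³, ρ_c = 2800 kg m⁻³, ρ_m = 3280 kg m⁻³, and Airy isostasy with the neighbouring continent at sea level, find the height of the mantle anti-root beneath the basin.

Equating mass per unit area of the two columns: replacing crust with seawater at the top is compensated by replacing crust with mantle at the base: d (ρ_c − ρ_w) = a (ρ_m − ρ_c).
a = d (ρ_c − ρ_w)/(ρ_m − ρ_c) = 5.99 km × 1770/480 = 22.1 km.

22.1 km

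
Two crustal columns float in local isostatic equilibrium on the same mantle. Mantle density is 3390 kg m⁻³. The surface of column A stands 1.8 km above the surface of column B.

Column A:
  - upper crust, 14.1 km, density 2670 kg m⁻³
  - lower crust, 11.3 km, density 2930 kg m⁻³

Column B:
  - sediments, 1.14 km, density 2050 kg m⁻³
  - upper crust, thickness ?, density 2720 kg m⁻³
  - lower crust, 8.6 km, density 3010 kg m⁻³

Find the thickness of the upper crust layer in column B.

6.65 km

Take the compensation level at the base of the deeper column (depth z_c below the surface of column A) and equate Σ ρ_i t_i down to z_c; mantle fills any gap and the z_c terms cancel.
Column A: 14.1×2670 + 11.3×2930 + (z_c − 25.4)×3390
Column B: 1.8×0 + 1.14×2050 + x×2720 + 8.6×3010 + (z_c − 1.8 − 9.74 − x)×3390
The z_c×3390 term appears on both sides and cancels. Collect the known terms of each column as K = Σ(ρt)_known − 3390 × (depth of known layers): K_A = 70756 − 3390×25.4 = −15350; K_B = 28223 − 3390×(1.8 + 9.74) = −10897.6.
Balance: K_A = K_B − x×(3390 − 2720), so x = (K_B − K_A)/(3390 − 2720) = 4452.4/670 = 6.65 km.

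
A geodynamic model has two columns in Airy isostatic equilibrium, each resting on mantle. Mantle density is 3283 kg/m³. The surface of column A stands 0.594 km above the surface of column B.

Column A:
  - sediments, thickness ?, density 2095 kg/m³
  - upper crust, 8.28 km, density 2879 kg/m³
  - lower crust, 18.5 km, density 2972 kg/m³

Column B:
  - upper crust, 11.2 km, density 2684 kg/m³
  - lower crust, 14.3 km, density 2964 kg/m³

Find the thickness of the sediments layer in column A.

3.47 km

Take the compensation level at the base of the deeper column (depth z_c below the surface of column A) and equate Σ ρ_i t_i down to z_c; mantle fills any gap and the z_c terms cancel.
Column A: x×2095 + 8.28×2879 + 18.5×2972 + (z_c − 26.78 − x)×3283
Column B: 0.594×0 + 11.2×2684 + 14.3×2964 + (z_c − 0.594 − 25.5)×3283
The z_c×3283 term appears on both sides and cancels. Collect the known terms of each column as K = Σ(ρt)_known − 3283 × (depth of known layers): K_A = 78820.12 − 3283×26.78 = −9098.62; K_B = 72446 − 3283×(0.594 + 25.5) = −13220.602.
Balance: K_A − x×(3283 − 2095) = K_B, so x = (K_A − K_B)/(3283 − 2095) = 4121.98/1188 = 3.47 km.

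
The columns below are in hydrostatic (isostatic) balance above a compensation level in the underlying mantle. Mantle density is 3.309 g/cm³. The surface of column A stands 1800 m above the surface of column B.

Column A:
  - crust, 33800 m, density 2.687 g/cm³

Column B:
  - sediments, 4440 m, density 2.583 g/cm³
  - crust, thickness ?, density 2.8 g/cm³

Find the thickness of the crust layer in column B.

Take the compensation level at the base of the deeper column (depth z_c below the surface of column A) and equate Σ ρ_i t_i down to z_c; mantle fills any gap and the z_c terms cancel.
Column A: 33800×2.687 + (z_c − 33800)×3.309
Column B: 1800×0 + 4440×2.583 + x×2.8 + (z_c − 1800 − 4440 − x)×3.309
The z_c×3.309 term appears on both sides and cancels. Collect the known terms of each column as K = Σ(ρt)_known − 3.309 × (depth of known layers): K_A = 90820.6 − 3.309×33800 = −21023.6; K_B = 11468.52 − 3.309×(1800 + 4440) = −9179.64.
Balance: K_A = K_B − x×(3.309 − 2.8), so x = (K_B − K_A)/(3.309 − 2.8) = 11844/0.509 = 23300 m.

23300 m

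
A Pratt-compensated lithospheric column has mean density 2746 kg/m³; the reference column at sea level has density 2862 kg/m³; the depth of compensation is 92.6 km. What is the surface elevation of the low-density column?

ρ_ref D = ρ (D + h) → h = D (ρ_ref − ρ)/ρ.
h = 92.6 km × (2862 − 2746)/2746 = 3.91 km.

3.91 km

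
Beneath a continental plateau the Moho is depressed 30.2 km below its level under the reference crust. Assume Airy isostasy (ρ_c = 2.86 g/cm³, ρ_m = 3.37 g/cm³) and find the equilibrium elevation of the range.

For local isostatic compensation: ρ_c h = (ρ_m − ρ_c) r.
h = r (ρ_m − ρ_c) / ρ_c = 30.2 km × (3.37 − 2.86) / 2.86 = 5.39 km.

5.39 km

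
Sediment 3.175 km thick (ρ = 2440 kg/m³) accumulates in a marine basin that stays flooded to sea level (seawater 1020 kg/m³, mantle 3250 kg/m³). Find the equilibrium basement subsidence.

Submarine loading: the sediment displaces seawater, and the subsidence is in turn flooded, so s (ρ_m − ρ_w) = t (ρ_sed − ρ_w).
s = 3.175 km × (2440 − 1020) / (3250 − 1020) = 2.02 km.

2.02 km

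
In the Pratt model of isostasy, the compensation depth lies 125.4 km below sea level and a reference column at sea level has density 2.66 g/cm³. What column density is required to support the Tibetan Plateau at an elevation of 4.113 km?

Pratt balance: ρ_ref D = ρ (D + h).
ρ = ρ_ref D/(D + h) = 2.66 × 125.4 km/(125.4 km + 4.113 km) = 2.58 g/cm³.

2.58 g/cm³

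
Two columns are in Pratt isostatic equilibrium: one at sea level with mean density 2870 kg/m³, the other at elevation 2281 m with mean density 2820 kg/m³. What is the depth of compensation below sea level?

129000 m

ρ_ref D = ρ (D + h) → D (ρ_ref − ρ) = ρ h.
D = ρ h/(ρ_ref − ρ) = 2820 × 2281 m/(2870 − 2820) = 129000 m.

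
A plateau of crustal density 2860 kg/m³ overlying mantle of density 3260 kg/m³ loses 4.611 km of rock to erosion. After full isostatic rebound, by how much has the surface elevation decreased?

Rebound u = e ρ_c/ρ_m = 4.611 km × 2860/3260 = 4.045 km.
Net surface drop = e − u = 4.611 km − 4.045 km = e (ρ_m − ρ_c)/ρ_m = 0.566 km.

0.566 km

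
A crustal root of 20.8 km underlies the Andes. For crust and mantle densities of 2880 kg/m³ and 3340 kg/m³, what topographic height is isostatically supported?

3.32 km

By Archimedes' principle applied to the lithosphere: ρ_c h = (ρ_m − ρ_c) r.
h = r (ρ_m − ρ_c) / ρ_c = 20.8 km × (3340 − 2880) / 2880 = 3.32 km.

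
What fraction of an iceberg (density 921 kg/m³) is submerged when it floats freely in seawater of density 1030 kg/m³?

Submerged fraction = ρ_obj/ρ_fluid = 921/1030 = 0.894.

0.894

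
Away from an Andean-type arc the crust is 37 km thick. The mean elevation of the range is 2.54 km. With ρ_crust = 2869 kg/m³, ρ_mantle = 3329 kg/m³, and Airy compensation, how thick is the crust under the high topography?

55.4 km

Root depth r = h ρ_c / (ρ_m − ρ_c) = 2.54 km × 2869 / 460 = 15.84 km.
Total thickness = T + h + r = 37 km + 2.54 km + 15.84 km = 55.4 km.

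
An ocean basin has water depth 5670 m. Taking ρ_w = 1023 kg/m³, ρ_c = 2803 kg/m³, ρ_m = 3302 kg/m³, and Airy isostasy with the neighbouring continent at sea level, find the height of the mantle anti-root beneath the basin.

Equating mass per unit area of the two columns: replacing crust with seawater at the top is compensated by replacing crust with mantle at the base: d (ρ_c − ρ_w) = a (ρ_m − ρ_c).
a = d (ρ_c − ρ_w)/(ρ_m − ρ_c) = 5670 m × 1780/499 = 20200 m.

20200 m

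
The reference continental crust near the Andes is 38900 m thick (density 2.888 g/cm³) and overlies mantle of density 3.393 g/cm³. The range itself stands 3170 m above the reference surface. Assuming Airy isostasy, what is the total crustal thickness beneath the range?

Root depth r = h ρ_c / (ρ_m − ρ_c) = 3170 m × 2.888 / 0.505 = 18130 m.
Total thickness = T + h + r = 38900 m + 3170 m + 18130 m = 60200 m.

60200 m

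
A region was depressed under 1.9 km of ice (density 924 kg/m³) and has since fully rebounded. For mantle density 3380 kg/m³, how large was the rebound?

0.519 km

Removing the load lets mantle flow back in; uplift u satisfies ρ_ice t = ρ_m u.
u = t ρ_ice/ρ_m = 1.9 km × 924/3380 = 0.519 km.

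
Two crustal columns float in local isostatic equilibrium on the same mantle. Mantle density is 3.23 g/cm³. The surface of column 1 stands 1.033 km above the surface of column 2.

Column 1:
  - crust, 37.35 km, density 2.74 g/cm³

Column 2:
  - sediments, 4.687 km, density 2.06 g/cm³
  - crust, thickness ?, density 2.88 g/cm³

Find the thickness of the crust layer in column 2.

27.1 km

Take the compensation level at the base of the deeper column (depth z_c below the surface of column 1) and equate Σ ρ_i t_i down to z_c; mantle fills any gap and the z_c terms cancel.
Column 1: 37.35×2.74 + (z_c − 37.35)×3.23
Column 2: 1.033×0 + 4.687×2.06 + x×2.88 + (z_c − 1.033 − 4.687 − x)×3.23
The z_c×3.23 term appears on both sides and cancels. Collect the known terms of each column as K = Σ(ρt)_known − 3.23 × (depth of known layers): K_1 = 102.339 − 3.23×37.35 = −18.3015; K_2 = 9.65522 − 3.23×(1.033 + 4.687) = −8.82038.
Balance: K_1 = K_2 − x×(3.23 − 2.88), so x = (K_2 − K_1)/(3.23 − 2.88) = 9.48112/0.35 = 27.1 km.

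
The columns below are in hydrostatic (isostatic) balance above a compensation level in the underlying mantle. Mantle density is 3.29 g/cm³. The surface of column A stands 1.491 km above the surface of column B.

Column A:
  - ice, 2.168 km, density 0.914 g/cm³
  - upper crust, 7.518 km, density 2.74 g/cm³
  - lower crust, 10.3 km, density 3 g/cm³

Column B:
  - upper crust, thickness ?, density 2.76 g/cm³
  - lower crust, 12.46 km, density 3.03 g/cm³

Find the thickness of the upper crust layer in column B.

7.79 km

Take the compensation level at the base of the deeper column (depth z_c below the surface of column A) and equate Σ ρ_i t_i down to z_c; mantle fills any gap and the z_c terms cancel.
Column A: 2.168×0.914 + 7.518×2.74 + 10.3×3 + (z_c − 19.986)×3.29
Column B: 1.491×0 + x×2.76 + 12.46×3.03 + (z_c − 1.491 − 12.46 − x)×3.29
The z_c×3.29 term appears on both sides and cancels. Collect the known terms of each column as K = Σ(ρt)_known − 3.29 × (depth of known layers): K_A = 53.480872 − 3.29×19.986 = −12.273068; K_B = 37.7538 − 3.29×(1.491 + 12.46) = −8.14499.
Balance: K_A = K_B − x×(3.29 − 2.76), so x = (K_B − K_A)/(3.29 − 2.76) = 4.12808/0.53 = 7.79 km.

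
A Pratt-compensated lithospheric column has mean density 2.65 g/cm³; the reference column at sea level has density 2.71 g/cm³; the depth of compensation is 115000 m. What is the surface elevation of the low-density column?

2600 m

ρ_ref D = ρ (D + h) → h = D (ρ_ref − ρ)/ρ.
h = 115000 m × (2.71 − 2.65)/2.65 = 2600 m.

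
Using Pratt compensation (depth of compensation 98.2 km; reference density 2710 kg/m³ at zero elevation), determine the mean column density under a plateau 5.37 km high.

Pratt balance: ρ_ref D = ρ (D + h).
ρ = ρ_ref D/(D + h) = 2710 × 98.2 km/(98.2 km + 5.37 km) = 2570 kg/m³.

2570 kg/m³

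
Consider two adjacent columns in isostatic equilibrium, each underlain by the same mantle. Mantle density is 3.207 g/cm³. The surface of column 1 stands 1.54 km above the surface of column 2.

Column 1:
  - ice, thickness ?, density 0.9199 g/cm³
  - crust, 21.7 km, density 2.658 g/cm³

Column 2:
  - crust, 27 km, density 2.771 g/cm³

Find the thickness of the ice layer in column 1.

2.1 km

Take the compensation level at the base of the deeper column (depth z_c below the surface of column 1) and equate Σ ρ_i t_i down to z_c; mantle fills any gap and the z_c terms cancel.
Column 1: x×0.9199 + 21.7×2.658 + (z_c − 21.7 − x)×3.207
Column 2: 1.54×0 + 27×2.771 + (z_c − 1.54 − 27)×3.207
The z_c×3.207 term appears on both sides and cancels. Collect the known terms of each column as K = Σ(ρt)_known − 3.207 × (depth of known layers): K_1 = 57.6786 − 3.207×21.7 = −11.9133; K_2 = 74.817 − 3.207×(1.54 + 27) = −16.71078.
Balance: K_1 − x×(3.207 − 0.9199) = K_2, so x = (K_1 − K_2)/(3.207 − 0.9199) = 4.79748/2.2871 = 2.1 km.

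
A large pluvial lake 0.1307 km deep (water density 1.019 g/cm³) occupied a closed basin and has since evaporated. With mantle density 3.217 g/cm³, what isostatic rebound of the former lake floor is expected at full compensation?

u = d ρ_w/ρ_m = 0.1307 km × 1.019/3.217 = 0.0414 km.

0.0414 km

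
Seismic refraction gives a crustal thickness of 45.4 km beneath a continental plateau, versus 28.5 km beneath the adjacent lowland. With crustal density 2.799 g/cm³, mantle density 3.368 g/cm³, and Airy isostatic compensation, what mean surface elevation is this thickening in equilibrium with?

Excess crust Δ = 45.4 km − 28.5 km = 16.9 km, split between elevation h and root r with h + r = Δ.
Airy balance ρ_c h = (ρ_m − ρ_c) r gives r = h ρ_c/(ρ_m − ρ_c), so h (1 + ρ_c/(ρ_m − ρ_c)) = Δ, i.e. h = Δ (ρ_m − ρ_c)/ρ_m.
h = 16.9 km × 0.569/3.368 = 2.86 km.

2.86 km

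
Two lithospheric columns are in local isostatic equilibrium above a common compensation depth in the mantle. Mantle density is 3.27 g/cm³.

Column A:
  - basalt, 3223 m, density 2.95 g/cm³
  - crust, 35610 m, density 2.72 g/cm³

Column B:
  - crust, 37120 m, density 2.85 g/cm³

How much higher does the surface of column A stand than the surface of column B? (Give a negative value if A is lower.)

1540 m

For any compensation level in the mantle, the mantle terms cancel and isostasy reduces to e = (Σt_A − Σt_B) − (Σ(ρt)_A − Σ(ρt)_B) / ρ_m.
Σt_A = 38833 m; Σt_B = 37120 m; Σ(ρt)_A = 106367.05; Σ(ρt)_B = 105792 (in m·g/cm³).
e = (38833 − 37120) − (106367.05 − 105792) / 3.27 = 1540 m.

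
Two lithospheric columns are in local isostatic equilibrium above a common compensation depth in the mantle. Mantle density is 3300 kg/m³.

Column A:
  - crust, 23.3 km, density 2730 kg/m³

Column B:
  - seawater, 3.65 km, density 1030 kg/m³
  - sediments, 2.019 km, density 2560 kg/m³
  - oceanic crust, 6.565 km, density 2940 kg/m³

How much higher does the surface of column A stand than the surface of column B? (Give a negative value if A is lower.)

For any compensation level in the mantle, the mantle terms cancel and isostasy reduces to e = (Σt_A − Σt_B) − (Σ(ρt)_A − Σ(ρt)_B) / ρ_m.
Σt_A = 23.3 km; Σt_B = 12.234 km; Σ(ρt)_A = 63609; Σ(ρt)_B = 28229.24 (in km·kg/m³).
e = (23.3 − 12.234) − (63609 − 28229.24) / 3300 = 0.345 km.

0.345 km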